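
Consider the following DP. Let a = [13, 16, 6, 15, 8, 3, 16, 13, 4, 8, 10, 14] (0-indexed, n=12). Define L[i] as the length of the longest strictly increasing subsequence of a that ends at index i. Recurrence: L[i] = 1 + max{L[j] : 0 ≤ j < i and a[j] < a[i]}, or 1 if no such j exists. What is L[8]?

2

   i    0    1    2    3    4    5    6    7    8    9   10   11
a[i]   13   16    6   15    8    3   16   13    4    8   10   14
L[i]    1    2    1    2    2    1    3    3    2    3    4    5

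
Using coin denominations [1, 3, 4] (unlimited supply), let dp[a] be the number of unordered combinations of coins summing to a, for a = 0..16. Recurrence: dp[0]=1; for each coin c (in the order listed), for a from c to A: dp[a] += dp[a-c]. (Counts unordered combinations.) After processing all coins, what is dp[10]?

8

after  coin     0     1     2     3     4     5     6     7     8     9    10    11    12    13    14    15    16
          1     1     1     1     1     1     1     1     1     1     1     1     1     1     1     1     1     1
          3     1     1     1     2     2     2     3     3     3     4     4     4     5     5     5     6     6
          4     1     1     1     2     3     3     4     5     6     7     8     9    11    12    13    15    17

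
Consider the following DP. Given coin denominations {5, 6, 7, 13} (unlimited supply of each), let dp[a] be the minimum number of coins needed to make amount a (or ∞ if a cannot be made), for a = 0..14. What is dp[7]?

1

 a  0  1  2  3  4  5  6  7  8  9 10 11 12 13 14
dp  0  -  -  -  -  1  1  1  -  -  2  2  2  1  2
(- denotes ∞ / unreachable)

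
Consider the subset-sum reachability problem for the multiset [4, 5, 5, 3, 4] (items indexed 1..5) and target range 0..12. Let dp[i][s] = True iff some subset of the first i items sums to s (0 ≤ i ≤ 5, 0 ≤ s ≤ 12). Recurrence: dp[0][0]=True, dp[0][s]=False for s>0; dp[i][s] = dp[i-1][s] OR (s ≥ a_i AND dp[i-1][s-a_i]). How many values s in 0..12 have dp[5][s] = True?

i\s   0   1   2   3   4   5   6   7   8   9  10  11  12
  0   T   F   F   F   F   F   F   F   F   F   F   F   F
  1   T   F   F   F   T   F   F   F   F   F   F   F   F
  2   T   F   F   F   T   T   F   F   F   T   F   F   F
  3   T   F   F   F   T   T   F   F   F   T   T   F   F
  4   T   F   F   T   T   T   F   T   T   T   T   F   T
  5   T   F   F   T   T   T   F   T   T   T   T   T   T

10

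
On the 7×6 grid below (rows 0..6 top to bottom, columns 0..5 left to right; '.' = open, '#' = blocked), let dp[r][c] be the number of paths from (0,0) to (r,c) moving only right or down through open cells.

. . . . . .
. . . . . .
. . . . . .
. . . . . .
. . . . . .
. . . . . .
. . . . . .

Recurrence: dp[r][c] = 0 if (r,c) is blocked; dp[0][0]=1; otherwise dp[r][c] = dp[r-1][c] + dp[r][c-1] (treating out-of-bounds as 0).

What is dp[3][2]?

10

r\c   0   1   2   3   4   5
  0   1   1   1   1   1   1
  1   1   2   3   4   5   6
  2   1   3   6  10  15  21
  3   1   4  10  20  35  56
  4   1   5  15  35  70 126
  5   1   6  21  56 126 252
  6   1   7  28  84 210 462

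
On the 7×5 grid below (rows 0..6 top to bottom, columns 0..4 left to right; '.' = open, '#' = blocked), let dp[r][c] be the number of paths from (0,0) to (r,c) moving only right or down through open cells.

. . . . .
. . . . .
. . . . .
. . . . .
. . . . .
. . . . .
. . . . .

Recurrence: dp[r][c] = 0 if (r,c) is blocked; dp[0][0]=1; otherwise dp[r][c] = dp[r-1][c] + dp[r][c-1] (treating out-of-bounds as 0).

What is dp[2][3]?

r\c   0   1   2   3   4
  0   1   1   1   1   1
  1   1   2   3   4   5
  2   1   3   6  10  15
  3   1   4  10  20  35
  4   1   5  15  35  70
  5   1   6  21  56 126
  6   1   7  28  84 210

10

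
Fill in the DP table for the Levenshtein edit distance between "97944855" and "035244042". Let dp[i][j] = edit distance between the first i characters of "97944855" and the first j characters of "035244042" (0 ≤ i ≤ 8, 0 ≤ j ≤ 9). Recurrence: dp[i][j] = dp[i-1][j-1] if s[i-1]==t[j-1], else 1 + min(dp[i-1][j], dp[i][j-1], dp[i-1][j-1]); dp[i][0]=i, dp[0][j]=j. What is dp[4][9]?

   ''  0  3  5  2  4  4  0  4  2
''  0  1  2  3  4  5  6  7  8  9
 9  1  1  2  3  4  5  6  7  8  9
 7  2  2  2  3  4  5  6  7  8  9
 9  3  3  3  3  4  5  6  7  8  9
 4  4  4  4  4  4  4  5  6  7  8
 4  5  5  5  5  5  4  4  5  6  7
 8  6  6  6  6  6  5  5  5  6  7
 5  7  7  7  6  7  6  6  6  6  7
 5  8  8  8  7  7  7  7  7  7  7

8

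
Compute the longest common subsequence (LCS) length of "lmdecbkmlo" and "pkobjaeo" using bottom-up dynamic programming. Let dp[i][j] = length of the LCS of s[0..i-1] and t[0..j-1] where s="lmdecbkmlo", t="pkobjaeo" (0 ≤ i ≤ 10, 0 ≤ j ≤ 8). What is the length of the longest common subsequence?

2

   ''  p  k  o  b  j  a  e  o
''  0  0  0  0  0  0  0  0  0
 l  0  0  0  0  0  0  0  0  0
 m  0  0  0  0  0  0  0  0  0
 d  0  0  0  0  0  0  0  0  0
 e  0  0  0  0  0  0  0  1  1
 c  0  0  0  0  0  0  0  1  1
 b  0  0  0  0  1  1  1  1  1
 k  0  0  1  1  1  1  1  1  1
 m  0  0  1  1  1  1  1  1  1
 l  0  0  1  1  1  1  1  1  1
 o  0  0  1  2  2  2  2  2  2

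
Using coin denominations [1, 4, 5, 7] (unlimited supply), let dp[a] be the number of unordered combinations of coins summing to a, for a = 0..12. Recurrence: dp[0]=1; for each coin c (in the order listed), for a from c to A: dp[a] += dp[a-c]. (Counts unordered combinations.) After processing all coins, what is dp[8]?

after  coin     0     1     2     3     4     5     6     7     8     9    10    11    12
          1     1     1     1     1     1     1     1     1     1     1     1     1     1
          4     1     1     1     1     2     2     2     2     3     3     3     3     4
          5     1     1     1     1     2     3     3     3     4     5     6     6     7
          7     1     1     1     1     2     3     3     4     5     6     7     8    10

5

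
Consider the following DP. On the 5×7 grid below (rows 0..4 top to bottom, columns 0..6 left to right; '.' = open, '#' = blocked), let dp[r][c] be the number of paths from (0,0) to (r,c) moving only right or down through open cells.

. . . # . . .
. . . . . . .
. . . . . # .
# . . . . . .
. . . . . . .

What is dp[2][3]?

r\c   0   1   2   3   4   5   6
  0   1   1   1   0   0   0   0
  1   1   2   3   3   3   3   3
  2   1   3   6   9  12   0   3
  3   0   3   9  18  30  30  33
  4   0   3  12  30  60  90 123

9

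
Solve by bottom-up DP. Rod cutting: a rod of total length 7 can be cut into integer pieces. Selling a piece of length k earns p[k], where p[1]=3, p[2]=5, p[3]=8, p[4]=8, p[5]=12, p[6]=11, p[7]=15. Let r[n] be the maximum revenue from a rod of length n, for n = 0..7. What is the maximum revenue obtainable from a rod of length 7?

   n    0    1    2    3    4    5    6    7
r[n]    0    3    6    9   12   15   18   21

21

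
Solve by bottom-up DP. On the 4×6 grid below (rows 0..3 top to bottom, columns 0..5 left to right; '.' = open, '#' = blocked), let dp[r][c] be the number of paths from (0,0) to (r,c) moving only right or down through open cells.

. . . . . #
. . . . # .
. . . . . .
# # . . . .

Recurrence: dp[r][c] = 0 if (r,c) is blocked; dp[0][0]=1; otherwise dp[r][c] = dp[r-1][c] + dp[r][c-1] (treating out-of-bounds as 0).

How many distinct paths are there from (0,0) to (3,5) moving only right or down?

36

r\c   0   1   2   3   4   5
  0   1   1   1   1   1   0
  1   1   2   3   4   0   0
  2   1   3   6  10  10  10
  3   0   0   6  16  26  36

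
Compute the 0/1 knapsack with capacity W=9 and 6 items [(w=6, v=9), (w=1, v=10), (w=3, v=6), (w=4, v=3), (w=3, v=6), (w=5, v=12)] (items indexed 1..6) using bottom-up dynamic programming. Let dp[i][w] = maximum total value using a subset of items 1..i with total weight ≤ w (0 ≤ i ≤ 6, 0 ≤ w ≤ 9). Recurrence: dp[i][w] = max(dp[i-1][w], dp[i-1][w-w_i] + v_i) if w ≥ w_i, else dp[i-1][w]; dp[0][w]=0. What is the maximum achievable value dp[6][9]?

i\w   0   1   2   3   4   5   6   7   8   9
  0   0   0   0   0   0   0   0   0   0   0
  1   0   0   0   0   0   0   9   9   9   9
  2   0  10  10  10  10  10  10  19  19  19
  3   0  10  10  10  16  16  16  19  19  19
  4   0  10  10  10  16  16  16  19  19  19
  5   0  10  10  10  16  16  16  22  22  22
  6   0  10  10  10  16  16  22  22  22  28

28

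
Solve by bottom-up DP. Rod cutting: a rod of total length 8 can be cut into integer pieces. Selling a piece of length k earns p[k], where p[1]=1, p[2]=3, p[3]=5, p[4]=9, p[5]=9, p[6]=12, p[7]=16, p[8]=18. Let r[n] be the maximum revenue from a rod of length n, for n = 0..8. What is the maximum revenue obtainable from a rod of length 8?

18

   n    0    1    2    3    4    5    6    7    8
r[n]    0    1    3    5    9   10   12   16   18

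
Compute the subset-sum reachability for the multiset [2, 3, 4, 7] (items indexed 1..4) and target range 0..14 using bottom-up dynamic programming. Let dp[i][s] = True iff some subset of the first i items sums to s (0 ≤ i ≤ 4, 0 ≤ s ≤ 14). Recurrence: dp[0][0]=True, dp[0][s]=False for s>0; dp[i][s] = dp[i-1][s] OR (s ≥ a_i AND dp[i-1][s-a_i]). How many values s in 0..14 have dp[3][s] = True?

8

i\s   0   1   2   3   4   5   6   7   8   9  10  11  12  13  14
  0   T   F   F   F   F   F   F   F   F   F   F   F   F   F   F
  1   T   F   T   F   F   F   F   F   F   F   F   F   F   F   F
  2   T   F   T   T   F   T   F   F   F   F   F   F   F   F   F
  3   T   F   T   T   T   T   T   T   F   T   F   F   F   F   F
  4   T   F   T   T   T   T   T   T   F   T   T   T   T   T   T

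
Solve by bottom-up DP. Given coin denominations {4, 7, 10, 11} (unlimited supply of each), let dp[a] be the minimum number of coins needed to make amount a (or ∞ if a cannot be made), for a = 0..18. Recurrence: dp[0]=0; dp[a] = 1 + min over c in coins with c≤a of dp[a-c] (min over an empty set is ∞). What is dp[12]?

 a  0  1  2  3  4  5  6  7  8  9 10 11 12 13 14 15 16 17 18
dp  0  -  -  -  1  -  -  1  2  -  1  1  3  -  2  2  4  2  2
(- denotes ∞ / unreachable)

3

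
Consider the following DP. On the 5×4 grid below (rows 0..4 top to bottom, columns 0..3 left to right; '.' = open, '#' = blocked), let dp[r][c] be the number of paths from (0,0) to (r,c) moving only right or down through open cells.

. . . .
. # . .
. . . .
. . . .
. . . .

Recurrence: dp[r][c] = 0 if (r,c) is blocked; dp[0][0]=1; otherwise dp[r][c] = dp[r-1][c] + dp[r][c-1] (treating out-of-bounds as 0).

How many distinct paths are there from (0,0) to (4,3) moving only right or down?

r\c   0   1   2   3
  0   1   1   1   1
  1   1   0   1   2
  2   1   1   2   4
  3   1   2   4   8
  4   1   3   7  15

15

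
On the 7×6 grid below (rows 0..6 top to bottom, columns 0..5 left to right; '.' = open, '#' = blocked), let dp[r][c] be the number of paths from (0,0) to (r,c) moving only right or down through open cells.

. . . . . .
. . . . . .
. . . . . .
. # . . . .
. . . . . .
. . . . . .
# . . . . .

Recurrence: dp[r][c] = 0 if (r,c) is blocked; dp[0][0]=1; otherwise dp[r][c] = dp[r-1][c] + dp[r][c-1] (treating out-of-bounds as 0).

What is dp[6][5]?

321

r\c   0   1   2   3   4   5
  0   1   1   1   1   1   1
  1   1   2   3   4   5   6
  2   1   3   6  10  15  21
  3   1   0   6  16  31  52
  4   1   1   7  23  54 106
  5   1   2   9  32  86 192
  6   0   2  11  43 129 321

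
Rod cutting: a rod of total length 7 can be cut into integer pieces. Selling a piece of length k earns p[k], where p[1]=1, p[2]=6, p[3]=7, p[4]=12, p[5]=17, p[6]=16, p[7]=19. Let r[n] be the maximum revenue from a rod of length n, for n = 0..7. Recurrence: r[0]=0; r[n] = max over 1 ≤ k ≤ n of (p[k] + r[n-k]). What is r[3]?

   n    0    1    2    3    4    5    6    7
r[n]    0    1    6    7   12   17   18   23

7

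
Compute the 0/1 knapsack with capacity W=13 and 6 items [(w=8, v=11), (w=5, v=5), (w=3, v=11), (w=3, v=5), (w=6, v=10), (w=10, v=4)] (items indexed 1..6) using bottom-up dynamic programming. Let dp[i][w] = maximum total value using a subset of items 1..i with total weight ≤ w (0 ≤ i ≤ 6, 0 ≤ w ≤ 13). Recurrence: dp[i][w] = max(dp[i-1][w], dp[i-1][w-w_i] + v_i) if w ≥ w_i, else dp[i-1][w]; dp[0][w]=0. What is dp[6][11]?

22

i\w   0   1   2   3   4   5   6   7   8   9  10  11  12  13
  0   0   0   0   0   0   0   0   0   0   0   0   0   0   0
  1   0   0   0   0   0   0   0   0  11  11  11  11  11  11
  2   0   0   0   0   0   5   5   5  11  11  11  11  11  16
  3   0   0   0  11  11  11  11  11  16  16  16  22  22  22
  4   0   0   0  11  11  11  16  16  16  16  16  22  22  22
  5   0   0   0  11  11  11  16  16  16  21  21  22  26  26
  6   0   0   0  11  11  11  16  16  16  21  21  22  26  26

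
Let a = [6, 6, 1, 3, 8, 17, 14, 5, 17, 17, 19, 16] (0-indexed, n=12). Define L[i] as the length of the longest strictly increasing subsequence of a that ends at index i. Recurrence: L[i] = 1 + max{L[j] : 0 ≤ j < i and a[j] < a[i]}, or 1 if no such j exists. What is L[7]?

3

   i    0    1    2    3    4    5    6    7    8    9   10   11
a[i]    6    6    1    3    8   17   14    5   17   17   19   16
L[i]    1    1    1    2    3    4    4    3    5    5    6    5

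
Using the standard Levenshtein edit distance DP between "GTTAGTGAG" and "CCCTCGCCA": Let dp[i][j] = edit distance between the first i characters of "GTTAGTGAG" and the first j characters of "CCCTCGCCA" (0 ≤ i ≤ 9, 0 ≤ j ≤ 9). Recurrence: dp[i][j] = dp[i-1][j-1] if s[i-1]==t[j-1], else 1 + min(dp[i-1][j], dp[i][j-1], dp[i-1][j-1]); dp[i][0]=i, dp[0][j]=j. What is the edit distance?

   ''  C  C  C  T  C  G  C  C  A
''  0  1  2  3  4  5  6  7  8  9
 G  1  1  2  3  4  5  5  6  7  8
 T  2  2  2  3  3  4  5  6  7  8
 T  3  3  3  3  3  4  5  6  7  8
 A  4  4  4  4  4  4  5  6  7  7
 G  5  5  5  5  5  5  4  5  6  7
 T  6  6  6  6  5  6  5  5  6  7
 G  7  7  7  7  6  6  6  6  6  7
 A  8  8  8  8  7  7  7  7  7  6
 G  9  9  9  9  8  8  7  8  8  7

7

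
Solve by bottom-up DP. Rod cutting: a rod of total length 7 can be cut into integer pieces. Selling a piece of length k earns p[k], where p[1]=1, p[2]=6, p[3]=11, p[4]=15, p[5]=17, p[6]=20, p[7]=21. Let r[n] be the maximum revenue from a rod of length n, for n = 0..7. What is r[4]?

   n    0    1    2    3    4    5    6    7
r[n]    0    1    6   11   15   17   22   26

15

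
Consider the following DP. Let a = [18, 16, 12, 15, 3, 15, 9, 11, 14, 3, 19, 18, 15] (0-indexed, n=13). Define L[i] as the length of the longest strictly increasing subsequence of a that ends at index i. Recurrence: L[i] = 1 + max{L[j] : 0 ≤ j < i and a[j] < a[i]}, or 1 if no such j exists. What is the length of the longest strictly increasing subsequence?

5

   i    0    1    2    3    4    5    6    7    8    9   10   11   12
a[i]   18   16   12   15    3   15    9   11   14    3   19   18   15
L[i]    1    1    1    2    1    2    2    3    4    1    5    5    5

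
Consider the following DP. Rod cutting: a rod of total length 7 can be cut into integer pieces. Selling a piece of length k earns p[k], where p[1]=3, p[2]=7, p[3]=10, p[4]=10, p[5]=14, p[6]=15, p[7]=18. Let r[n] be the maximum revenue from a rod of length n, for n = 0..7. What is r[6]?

21

   n    0    1    2    3    4    5    6    7
r[n]    0    3    7   10   14   17   21   24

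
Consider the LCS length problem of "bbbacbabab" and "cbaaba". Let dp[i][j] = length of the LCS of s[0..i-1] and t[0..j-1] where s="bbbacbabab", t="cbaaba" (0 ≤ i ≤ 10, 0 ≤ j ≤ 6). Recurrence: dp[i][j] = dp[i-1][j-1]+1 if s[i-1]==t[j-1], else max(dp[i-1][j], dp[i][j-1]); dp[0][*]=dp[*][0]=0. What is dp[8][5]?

4

   ''  c  b  a  a  b  a
''  0  0  0  0  0  0  0
 b  0  0  1  1  1  1  1
 b  0  0  1  1  1  2  2
 b  0  0  1  1  1  2  2
 a  0  0  1  2  2  2  3
 c  0  1  1  2  2  2  3
 b  0  1  2  2  2  3  3
 a  0  1  2  3  3  3  4
 b  0  1  2  3  3  4  4
 a  0  1  2  3  4  4  5
 b  0  1  2  3  4  5  5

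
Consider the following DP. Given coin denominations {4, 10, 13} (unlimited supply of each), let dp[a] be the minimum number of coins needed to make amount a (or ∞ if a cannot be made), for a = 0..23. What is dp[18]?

 a  0  1  2  3  4  5  6  7  8  9 10 11 12 13 14 15 16 17 18 19 20 21 22 23
dp  0  -  -  -  1  -  -  -  2  -  1  -  3  1  2  -  4  2  3  -  2  3  4  2
(- denotes ∞ / unreachable)

3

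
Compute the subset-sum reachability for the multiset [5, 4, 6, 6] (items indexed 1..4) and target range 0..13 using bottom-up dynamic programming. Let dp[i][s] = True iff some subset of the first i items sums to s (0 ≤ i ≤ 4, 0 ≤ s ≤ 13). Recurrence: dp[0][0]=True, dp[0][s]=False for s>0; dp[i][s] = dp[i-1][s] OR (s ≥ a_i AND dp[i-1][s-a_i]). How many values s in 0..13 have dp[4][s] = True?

8

i\s   0   1   2   3   4   5   6   7   8   9  10  11  12  13
  0   T   F   F   F   F   F   F   F   F   F   F   F   F   F
  1   T   F   F   F   F   T   F   F   F   F   F   F   F   F
  2   T   F   F   F   T   T   F   F   F   T   F   F   F   F
  3   T   F   F   F   T   T   T   F   F   T   T   T   F   F
  4   T   F   F   F   T   T   T   F   F   T   T   T   T   F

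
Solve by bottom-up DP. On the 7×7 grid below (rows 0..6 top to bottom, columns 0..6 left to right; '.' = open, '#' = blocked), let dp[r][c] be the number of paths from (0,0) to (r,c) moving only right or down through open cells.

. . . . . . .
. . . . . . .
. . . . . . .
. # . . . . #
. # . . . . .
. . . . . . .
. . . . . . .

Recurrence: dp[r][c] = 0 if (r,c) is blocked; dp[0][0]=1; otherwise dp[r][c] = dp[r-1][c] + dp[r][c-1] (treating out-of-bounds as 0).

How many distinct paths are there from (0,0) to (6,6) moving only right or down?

599

r\c   0   1   2   3   4   5   6
  0   1   1   1   1   1   1   1
  1   1   2   3   4   5   6   7
  2   1   3   6  10  15  21  28
  3   1   0   6  16  31  52   0
  4   1   0   6  22  53 105 105
  5   1   1   7  29  82 187 292
  6   1   2   9  38 120 307 599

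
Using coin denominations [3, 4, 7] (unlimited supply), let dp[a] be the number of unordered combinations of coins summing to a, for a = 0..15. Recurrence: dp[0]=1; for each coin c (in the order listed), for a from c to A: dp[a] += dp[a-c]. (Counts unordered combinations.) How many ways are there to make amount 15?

after  coin     0     1     2     3     4     5     6     7     8     9    10    11    12    13    14    15
          3     1     0     0     1     0     0     1     0     0     1     0     0     1     0     0     1
          4     1     0     0     1     1     0     1     1     1     1     1     1     2     1     1     2
          7     1     0     0     1     1     0     1     2     1     1     2     2     2     2     3     3

3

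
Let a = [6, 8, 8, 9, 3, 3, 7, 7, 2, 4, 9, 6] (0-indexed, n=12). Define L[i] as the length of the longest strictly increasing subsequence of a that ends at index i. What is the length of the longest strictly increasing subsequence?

3

   i    0    1    2    3    4    5    6    7    8    9   10   11
a[i]    6    8    8    9    3    3    7    7    2    4    9    6
L[i]    1    2    2    3    1    1    2    2    1    2    3    3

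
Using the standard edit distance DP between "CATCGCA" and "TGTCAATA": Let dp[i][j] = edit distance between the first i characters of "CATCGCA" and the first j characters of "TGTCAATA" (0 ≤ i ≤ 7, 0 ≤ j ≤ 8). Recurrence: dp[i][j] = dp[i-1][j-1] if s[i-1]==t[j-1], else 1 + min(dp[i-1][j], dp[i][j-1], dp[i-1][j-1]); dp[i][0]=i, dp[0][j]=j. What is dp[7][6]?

   ''  T  G  T  C  A  A  T  A
''  0  1  2  3  4  5  6  7  8
 C  1  1  2  3  3  4  5  6  7
 A  2  2  2  3  4  3  4  5  6
 T  3  2  3  2  3  4  4  4  5
 C  4  3  3  3  2  3  4  5  5
 G  5  4  3  4  3  3  4  5  6
 C  6  5  4  4  4  4  4  5  6
 A  7  6  5  5  5  4  4  5  5

4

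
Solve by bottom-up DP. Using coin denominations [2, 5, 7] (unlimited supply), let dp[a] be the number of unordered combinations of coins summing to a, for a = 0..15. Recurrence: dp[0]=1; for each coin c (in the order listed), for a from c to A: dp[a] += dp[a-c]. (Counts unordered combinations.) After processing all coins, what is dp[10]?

2

after  coin     0     1     2     3     4     5     6     7     8     9    10    11    12    13    14    15
          2     1     0     1     0     1     0     1     0     1     0     1     0     1     0     1     0
          5     1     0     1     0     1     1     1     1     1     1     2     1     2     1     2     2
          7     1     0     1     0     1     1     1     2     1     2     2     2     3     2     4     3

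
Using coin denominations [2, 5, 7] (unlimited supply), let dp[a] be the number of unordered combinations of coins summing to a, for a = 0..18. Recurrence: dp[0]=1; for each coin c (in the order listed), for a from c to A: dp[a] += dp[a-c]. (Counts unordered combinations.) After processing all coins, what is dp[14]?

4

after  coin     0     1     2     3     4     5     6     7     8     9    10    11    12    13    14    15    16    17    18
          2     1     0     1     0     1     0     1     0     1     0     1     0     1     0     1     0     1     0     1
          5     1     0     1     0     1     1     1     1     1     1     2     1     2     1     2     2     2     2     2
          7     1     0     1     0     1     1     1     2     1     2     2     2     3     2     4     3     4     4     4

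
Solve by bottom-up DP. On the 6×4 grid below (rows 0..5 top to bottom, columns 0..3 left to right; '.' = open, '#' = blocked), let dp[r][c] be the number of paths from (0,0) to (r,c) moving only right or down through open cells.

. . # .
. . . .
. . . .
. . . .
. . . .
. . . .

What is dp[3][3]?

16

r\c   0   1   2   3
  0   1   1   0   0
  1   1   2   2   2
  2   1   3   5   7
  3   1   4   9  16
  4   1   5  14  30
  5   1   6  20  50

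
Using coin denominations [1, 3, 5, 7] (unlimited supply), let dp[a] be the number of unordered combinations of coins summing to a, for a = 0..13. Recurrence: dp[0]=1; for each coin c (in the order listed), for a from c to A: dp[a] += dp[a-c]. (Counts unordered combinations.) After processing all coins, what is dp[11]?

after  coin     0     1     2     3     4     5     6     7     8     9    10    11    12    13
          1     1     1     1     1     1     1     1     1     1     1     1     1     1     1
          3     1     1     1     2     2     2     3     3     3     4     4     4     5     5
          5     1     1     1     2     2     3     4     4     5     6     7     8     9    10
          7     1     1     1     2     2     3     4     5     6     7     9    10    12    14

10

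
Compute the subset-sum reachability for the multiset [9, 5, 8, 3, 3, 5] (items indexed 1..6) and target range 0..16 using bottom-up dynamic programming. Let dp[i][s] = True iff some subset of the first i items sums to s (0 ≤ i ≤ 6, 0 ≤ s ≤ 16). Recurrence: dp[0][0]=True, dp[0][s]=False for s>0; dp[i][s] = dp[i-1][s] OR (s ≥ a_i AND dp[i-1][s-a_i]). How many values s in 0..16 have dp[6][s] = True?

13

i\s   0   1   2   3   4   5   6   7   8   9  10  11  12  13  14  15  16
  0   T   F   F   F   F   F   F   F   F   F   F   F   F   F   F   F   F
  1   T   F   F   F   F   F   F   F   F   T   F   F   F   F   F   F   F
  2   T   F   F   F   F   T   F   F   F   T   F   F   F   F   T   F   F
  3   T   F   F   F   F   T   F   F   T   T   F   F   F   T   T   F   F
  4   T   F   F   T   F   T   F   F   T   T   F   T   T   T   T   F   T
  5   T   F   F   T   F   T   T   F   T   T   F   T   T   T   T   T   T
  6   T   F   F   T   F   T   T   F   T   T   T   T   T   T   T   T   T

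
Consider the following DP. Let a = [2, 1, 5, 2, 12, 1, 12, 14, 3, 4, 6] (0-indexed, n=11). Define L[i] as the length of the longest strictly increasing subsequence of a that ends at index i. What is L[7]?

4

   i    0    1    2    3    4    5    6    7    8    9   10
a[i]    2    1    5    2   12    1   12   14    3    4    6
L[i]    1    1    2    2    3    1    3    4    3    4    5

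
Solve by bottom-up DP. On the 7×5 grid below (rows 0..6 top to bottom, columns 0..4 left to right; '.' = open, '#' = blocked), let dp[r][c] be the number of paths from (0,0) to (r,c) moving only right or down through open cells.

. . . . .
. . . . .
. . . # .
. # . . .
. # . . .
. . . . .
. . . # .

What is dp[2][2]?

6

r\c   0   1   2   3   4
  0   1   1   1   1   1
  1   1   2   3   4   5
  2   1   3   6   0   5
  3   1   0   6   6  11
  4   1   0   6  12  23
  5   1   1   7  19  42
  6   1   2   9   0  42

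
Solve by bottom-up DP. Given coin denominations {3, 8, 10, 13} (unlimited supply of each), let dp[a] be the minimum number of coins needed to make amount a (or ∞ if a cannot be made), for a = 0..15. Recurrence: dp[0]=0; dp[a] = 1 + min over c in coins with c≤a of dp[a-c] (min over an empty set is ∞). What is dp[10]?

 a  0  1  2  3  4  5  6  7  8  9 10 11 12 13 14 15
dp  0  -  -  1  -  -  2  -  1  3  1  2  4  1  3  5
(- denotes ∞ / unreachable)

1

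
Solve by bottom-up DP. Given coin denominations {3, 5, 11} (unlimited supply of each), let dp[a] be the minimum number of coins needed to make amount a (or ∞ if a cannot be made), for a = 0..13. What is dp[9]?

 a  0  1  2  3  4  5  6  7  8  9 10 11 12 13
dp  0  -  -  1  -  1  2  -  2  3  2  1  4  3
(- denotes ∞ / unreachable)

3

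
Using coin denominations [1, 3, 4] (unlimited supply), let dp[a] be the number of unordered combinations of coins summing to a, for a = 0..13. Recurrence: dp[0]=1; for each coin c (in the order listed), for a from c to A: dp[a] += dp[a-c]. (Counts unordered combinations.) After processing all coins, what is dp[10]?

after  coin     0     1     2     3     4     5     6     7     8     9    10    11    12    13
          1     1     1     1     1     1     1     1     1     1     1     1     1     1     1
          3     1     1     1     2     2     2     3     3     3     4     4     4     5     5
          4     1     1     1     2     3     3     4     5     6     7     8     9    11    12

8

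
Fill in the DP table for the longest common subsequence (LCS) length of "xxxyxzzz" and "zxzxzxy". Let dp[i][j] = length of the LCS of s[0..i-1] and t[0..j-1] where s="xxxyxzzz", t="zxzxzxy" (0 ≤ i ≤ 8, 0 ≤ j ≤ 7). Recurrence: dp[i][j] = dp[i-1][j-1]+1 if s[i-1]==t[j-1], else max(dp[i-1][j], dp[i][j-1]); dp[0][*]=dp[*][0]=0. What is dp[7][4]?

2

   ''  z  x  z  x  z  x  y
''  0  0  0  0  0  0  0  0
 x  0  0  1  1  1  1  1  1
 x  0  0  1  1  2  2  2  2
 x  0  0  1  1  2  2  3  3
 y  0  0  1  1  2  2  3  4
 x  0  0  1  1  2  2  3  4
 z  0  1  1  2  2  3  3  4
 z  0  1  1  2  2  3  3  4
 z  0  1  1  2  2  3  3  4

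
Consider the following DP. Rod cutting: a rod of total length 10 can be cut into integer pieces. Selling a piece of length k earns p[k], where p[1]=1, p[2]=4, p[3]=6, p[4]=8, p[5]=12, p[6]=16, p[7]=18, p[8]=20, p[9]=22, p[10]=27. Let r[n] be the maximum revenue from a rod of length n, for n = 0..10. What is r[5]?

   n    0    1    2    3    4    5    6    7    8    9   10
r[n]    0    1    4    6    8   12   16   18   20   22   27

12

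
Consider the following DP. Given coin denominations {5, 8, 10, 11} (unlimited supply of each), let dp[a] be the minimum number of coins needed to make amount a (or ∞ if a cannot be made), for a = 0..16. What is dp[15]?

2

 a  0  1  2  3  4  5  6  7  8  9 10 11 12 13 14 15 16
dp  0  -  -  -  -  1  -  -  1  -  1  1  -  2  -  2  2
(- denotes ∞ / unreachable)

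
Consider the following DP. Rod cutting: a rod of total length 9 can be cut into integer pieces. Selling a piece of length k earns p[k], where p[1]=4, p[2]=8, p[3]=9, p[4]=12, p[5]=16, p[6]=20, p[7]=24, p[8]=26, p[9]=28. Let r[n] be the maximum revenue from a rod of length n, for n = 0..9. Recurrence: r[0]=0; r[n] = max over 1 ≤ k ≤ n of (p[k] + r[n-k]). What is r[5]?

20

   n    0    1    2    3    4    5    6    7    8    9
r[n]    0    4    8   12   16   20   24   28   32   36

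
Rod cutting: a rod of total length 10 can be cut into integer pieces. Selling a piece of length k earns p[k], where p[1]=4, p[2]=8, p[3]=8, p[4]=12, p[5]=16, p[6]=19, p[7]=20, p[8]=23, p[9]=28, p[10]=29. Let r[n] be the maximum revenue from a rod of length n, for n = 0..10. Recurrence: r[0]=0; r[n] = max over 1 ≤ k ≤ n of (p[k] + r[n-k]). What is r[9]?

   n    0    1    2    3    4    5    6    7    8    9   10
r[n]    0    4    8   12   16   20   24   28   32   36   40

36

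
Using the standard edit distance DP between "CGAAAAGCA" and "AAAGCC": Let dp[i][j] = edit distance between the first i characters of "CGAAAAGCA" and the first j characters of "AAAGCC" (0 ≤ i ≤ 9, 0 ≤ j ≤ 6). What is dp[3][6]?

   ''  A  A  A  G  C  C
''  0  1  2  3  4  5  6
 C  1  1  2  3  4  4  5
 G  2  2  2  3  3  4  5
 A  3  2  2  2  3  4  5
 A  4  3  2  2  3  4  5
 A  5  4  3  2  3  4  5
 A  6  5  4  3  3  4  5
 G  7  6  5  4  3  4  5
 C  8  7  6  5  4  3  4
 A  9  8  7  6  5  4  4

5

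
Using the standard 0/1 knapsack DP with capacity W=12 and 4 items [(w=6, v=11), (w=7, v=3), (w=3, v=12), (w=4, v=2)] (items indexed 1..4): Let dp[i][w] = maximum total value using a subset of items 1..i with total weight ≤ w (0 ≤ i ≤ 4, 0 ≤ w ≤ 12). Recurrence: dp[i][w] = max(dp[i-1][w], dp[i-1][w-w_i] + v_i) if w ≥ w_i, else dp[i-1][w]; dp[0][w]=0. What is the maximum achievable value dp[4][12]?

23

i\w   0   1   2   3   4   5   6   7   8   9  10  11  12
  0   0   0   0   0   0   0   0   0   0   0   0   0   0
  1   0   0   0   0   0   0  11  11  11  11  11  11  11
  2   0   0   0   0   0   0  11  11  11  11  11  11  11
  3   0   0   0  12  12  12  12  12  12  23  23  23  23
  4   0   0   0  12  12  12  12  14  14  23  23  23  23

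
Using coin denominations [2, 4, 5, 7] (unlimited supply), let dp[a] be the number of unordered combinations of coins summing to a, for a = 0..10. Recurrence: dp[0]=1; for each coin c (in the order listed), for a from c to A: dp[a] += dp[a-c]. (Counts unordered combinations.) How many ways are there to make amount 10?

after  coin     0     1     2     3     4     5     6     7     8     9    10
          2     1     0     1     0     1     0     1     0     1     0     1
          4     1     0     1     0     2     0     2     0     3     0     3
          5     1     0     1     0     2     1     2     1     3     2     4
          7     1     0     1     0     2     1     2     2     3     3     4

4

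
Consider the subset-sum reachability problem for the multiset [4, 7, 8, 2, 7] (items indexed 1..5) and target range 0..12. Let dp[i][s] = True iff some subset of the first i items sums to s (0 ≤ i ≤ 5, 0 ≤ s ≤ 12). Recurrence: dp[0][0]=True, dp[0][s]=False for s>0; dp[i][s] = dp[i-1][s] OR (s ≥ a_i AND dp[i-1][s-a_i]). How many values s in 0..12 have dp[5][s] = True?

10

i\s   0   1   2   3   4   5   6   7   8   9  10  11  12
  0   T   F   F   F   F   F   F   F   F   F   F   F   F
  1   T   F   F   F   T   F   F   F   F   F   F   F   F
  2   T   F   F   F   T   F   F   T   F   F   F   T   F
  3   T   F   F   F   T   F   F   T   T   F   F   T   T
  4   T   F   T   F   T   F   T   T   T   T   T   T   T
  5   T   F   T   F   T   F   T   T   T   T   T   T   T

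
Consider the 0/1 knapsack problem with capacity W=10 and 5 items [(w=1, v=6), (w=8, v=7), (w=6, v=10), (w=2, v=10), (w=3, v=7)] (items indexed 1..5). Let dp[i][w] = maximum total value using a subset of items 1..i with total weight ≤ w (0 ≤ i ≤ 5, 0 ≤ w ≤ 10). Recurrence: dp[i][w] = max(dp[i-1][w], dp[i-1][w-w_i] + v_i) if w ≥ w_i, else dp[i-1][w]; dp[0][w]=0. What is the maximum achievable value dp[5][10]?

26

i\w   0   1   2   3   4   5   6   7   8   9  10
  0   0   0   0   0   0   0   0   0   0   0   0
  1   0   6   6   6   6   6   6   6   6   6   6
  2   0   6   6   6   6   6   6   6   7  13  13
  3   0   6   6   6   6   6  10  16  16  16  16
  4   0   6  10  16  16  16  16  16  20  26  26
  5   0   6  10  16  16  17  23  23  23  26  26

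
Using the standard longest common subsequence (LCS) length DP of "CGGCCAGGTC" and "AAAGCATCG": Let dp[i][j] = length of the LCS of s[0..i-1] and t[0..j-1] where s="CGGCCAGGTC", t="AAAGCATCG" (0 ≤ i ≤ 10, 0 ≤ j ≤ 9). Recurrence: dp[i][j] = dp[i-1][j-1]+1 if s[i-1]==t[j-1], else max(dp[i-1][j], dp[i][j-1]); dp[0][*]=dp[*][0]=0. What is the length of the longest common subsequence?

5

   ''  A  A  A  G  C  A  T  C  G
''  0  0  0  0  0  0  0  0  0  0
 C  0  0  0  0  0  1  1  1  1  1
 G  0  0  0  0  1  1  1  1  1  2
 G  0  0  0  0  1  1  1  1  1  2
 C  0  0  0  0  1  2  2  2  2  2
 C  0  0  0  0  1  2  2  2  3  3
 A  0  1  1  1  1  2  3  3  3  3
 G  0  1  1  1  2  2  3  3  3  4
 G  0  1  1  1  2  2  3  3  3  4
 T  0  1  1  1  2  2  3  4  4  4
 C  0  1  1  1  2  3  3  4  5  5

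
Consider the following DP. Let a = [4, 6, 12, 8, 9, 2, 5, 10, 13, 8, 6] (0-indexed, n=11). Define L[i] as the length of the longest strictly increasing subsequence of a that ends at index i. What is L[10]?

3

   i    0    1    2    3    4    5    6    7    8    9   10
a[i]    4    6   12    8    9    2    5   10   13    8    6
L[i]    1    2    3    3    4    1    2    5    6    3    3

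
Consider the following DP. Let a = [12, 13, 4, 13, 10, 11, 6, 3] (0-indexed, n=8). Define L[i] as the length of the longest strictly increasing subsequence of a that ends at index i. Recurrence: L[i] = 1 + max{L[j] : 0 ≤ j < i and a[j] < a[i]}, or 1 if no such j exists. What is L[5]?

   i    0    1    2    3    4    5    6    7
a[i]   12   13    4   13   10   11    6    3
L[i]    1    2    1    2    2    3    2    1

3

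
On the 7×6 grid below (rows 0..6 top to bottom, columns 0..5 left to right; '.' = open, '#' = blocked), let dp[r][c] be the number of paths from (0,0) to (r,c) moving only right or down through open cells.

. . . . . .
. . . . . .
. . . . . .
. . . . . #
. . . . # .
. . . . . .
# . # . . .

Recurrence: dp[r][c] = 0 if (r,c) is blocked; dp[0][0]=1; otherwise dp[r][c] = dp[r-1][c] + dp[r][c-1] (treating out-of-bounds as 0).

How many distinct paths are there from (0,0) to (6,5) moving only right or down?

r\c   0   1   2   3   4   5
  0   1   1   1   1   1   1
  1   1   2   3   4   5   6
  2   1   3   6  10  15  21
  3   1   4  10  20  35   0
  4   1   5  15  35   0   0
  5   1   6  21  56  56  56
  6   0   6   0  56 112 168

168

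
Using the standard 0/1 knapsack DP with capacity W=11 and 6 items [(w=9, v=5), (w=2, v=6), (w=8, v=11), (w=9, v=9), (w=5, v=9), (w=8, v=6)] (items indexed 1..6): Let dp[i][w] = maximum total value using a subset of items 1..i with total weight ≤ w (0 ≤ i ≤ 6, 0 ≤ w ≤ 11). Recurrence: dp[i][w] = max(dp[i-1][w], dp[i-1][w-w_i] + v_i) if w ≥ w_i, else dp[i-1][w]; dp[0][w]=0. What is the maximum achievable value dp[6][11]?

i\w   0   1   2   3   4   5   6   7   8   9  10  11
  0   0   0   0   0   0   0   0   0   0   0   0   0
  1   0   0   0   0   0   0   0   0   0   5   5   5
  2   0   0   6   6   6   6   6   6   6   6   6  11
  3   0   0   6   6   6   6   6   6  11  11  17  17
  4   0   0   6   6   6   6   6   6  11  11  17  17
  5   0   0   6   6   6   9   9  15  15  15  17  17
  6   0   0   6   6   6   9   9  15  15  15  17  17

17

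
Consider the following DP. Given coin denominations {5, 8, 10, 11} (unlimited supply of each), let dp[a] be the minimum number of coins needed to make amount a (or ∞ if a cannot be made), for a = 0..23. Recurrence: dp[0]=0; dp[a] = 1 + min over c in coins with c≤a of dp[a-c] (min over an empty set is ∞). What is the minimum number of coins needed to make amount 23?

 a  0  1  2  3  4  5  6  7  8  9 10 11 12 13 14 15 16 17 18 19 20 21 22 23
dp  0  -  -  -  -  1  -  -  1  -  1  1  -  2  -  2  2  -  2  2  2  2  2  3
(- denotes ∞ / unreachable)

3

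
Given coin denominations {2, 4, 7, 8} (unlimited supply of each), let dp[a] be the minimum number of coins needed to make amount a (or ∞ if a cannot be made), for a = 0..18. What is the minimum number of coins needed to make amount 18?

 a  0  1  2  3  4  5  6  7  8  9 10 11 12 13 14 15 16 17 18
dp  0  -  1  -  1  -  2  1  1  2  2  2  2  3  2  2  2  3  3
(- denotes ∞ / unreachable)

3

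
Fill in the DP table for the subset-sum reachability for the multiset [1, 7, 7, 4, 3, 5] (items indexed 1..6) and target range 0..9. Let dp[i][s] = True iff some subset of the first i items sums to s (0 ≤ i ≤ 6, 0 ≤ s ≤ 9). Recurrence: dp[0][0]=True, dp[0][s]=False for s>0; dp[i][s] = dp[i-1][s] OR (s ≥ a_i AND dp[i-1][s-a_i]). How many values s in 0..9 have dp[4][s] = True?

i\s   0   1   2   3   4   5   6   7   8   9
  0   T   F   F   F   F   F   F   F   F   F
  1   T   T   F   F   F   F   F   F   F   F
  2   T   T   F   F   F   F   F   T   T   F
  3   T   T   F   F   F   F   F   T   T   F
  4   T   T   F   F   T   T   F   T   T   F
  5   T   T   F   T   T   T   F   T   T   F
  6   T   T   F   T   T   T   T   T   T   T

6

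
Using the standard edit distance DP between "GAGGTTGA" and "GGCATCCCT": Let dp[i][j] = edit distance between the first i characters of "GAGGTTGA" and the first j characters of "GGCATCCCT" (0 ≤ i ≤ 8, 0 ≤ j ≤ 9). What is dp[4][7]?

   ''  G  G  C  A  T  C  C  C  T
''  0  1  2  3  4  5  6  7  8  9
 G  1  0  1  2  3  4  5  6  7  8
 A  2  1  1  2  2  3  4  5  6  7
 G  3  2  1  2  3  3  4  5  6  7
 G  4  3  2  2  3  4  4  5  6  7
 T  5  4  3  3  3  3  4  5  6  6
 T  6  5  4  4  4  3  4  5  6  6
 G  7  6  5  5  5  4  4  5  6  7
 A  8  7  6  6  5  5  5  5  6  7

5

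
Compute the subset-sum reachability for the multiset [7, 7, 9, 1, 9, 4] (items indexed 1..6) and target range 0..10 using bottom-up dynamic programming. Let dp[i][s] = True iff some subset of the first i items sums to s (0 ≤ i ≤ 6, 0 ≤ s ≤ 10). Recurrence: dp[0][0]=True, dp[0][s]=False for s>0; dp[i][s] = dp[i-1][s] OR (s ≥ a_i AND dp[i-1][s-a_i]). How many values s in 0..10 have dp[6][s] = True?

i\s   0   1   2   3   4   5   6   7   8   9  10
  0   T   F   F   F   F   F   F   F   F   F   F
  1   T   F   F   F   F   F   F   T   F   F   F
  2   T   F   F   F   F   F   F   T   F   F   F
  3   T   F   F   F   F   F   F   T   F   T   F
  4   T   T   F   F   F   F   F   T   T   T   T
  5   T   T   F   F   F   F   F   T   T   T   T
  6   T   T   F   F   T   T   F   T   T   T   T

8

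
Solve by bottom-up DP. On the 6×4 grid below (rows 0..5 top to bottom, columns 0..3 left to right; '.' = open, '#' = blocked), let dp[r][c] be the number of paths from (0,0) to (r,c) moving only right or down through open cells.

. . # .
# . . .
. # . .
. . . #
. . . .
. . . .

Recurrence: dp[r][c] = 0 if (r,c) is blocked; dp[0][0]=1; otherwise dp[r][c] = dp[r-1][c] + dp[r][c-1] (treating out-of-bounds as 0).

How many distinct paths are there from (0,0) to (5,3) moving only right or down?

r\c   0   1   2   3
  0   1   1   0   0
  1   0   1   1   1
  2   0   0   1   2
  3   0   0   1   0
  4   0   0   1   1
  5   0   0   1   2

2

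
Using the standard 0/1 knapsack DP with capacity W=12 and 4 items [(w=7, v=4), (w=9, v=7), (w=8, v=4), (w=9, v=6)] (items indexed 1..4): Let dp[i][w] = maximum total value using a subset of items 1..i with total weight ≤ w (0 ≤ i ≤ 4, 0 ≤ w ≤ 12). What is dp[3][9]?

7

i\w   0   1   2   3   4   5   6   7   8   9  10  11  12
  0   0   0   0   0   0   0   0   0   0   0   0   0   0
  1   0   0   0   0   0   0   0   4   4   4   4   4   4
  2   0   0   0   0   0   0   0   4   4   7   7   7   7
  3   0   0   0   0   0   0   0   4   4   7   7   7   7
  4   0   0   0   0   0   0   0   4   4   7   7   7   7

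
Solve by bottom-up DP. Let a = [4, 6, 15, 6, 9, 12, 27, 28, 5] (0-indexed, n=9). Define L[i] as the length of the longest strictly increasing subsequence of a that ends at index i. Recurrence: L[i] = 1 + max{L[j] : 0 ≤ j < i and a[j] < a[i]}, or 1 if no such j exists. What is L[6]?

5

   i    0    1    2    3    4    5    6    7    8
a[i]    4    6   15    6    9   12   27   28    5
L[i]    1    2    3    2    3    4    5    6    2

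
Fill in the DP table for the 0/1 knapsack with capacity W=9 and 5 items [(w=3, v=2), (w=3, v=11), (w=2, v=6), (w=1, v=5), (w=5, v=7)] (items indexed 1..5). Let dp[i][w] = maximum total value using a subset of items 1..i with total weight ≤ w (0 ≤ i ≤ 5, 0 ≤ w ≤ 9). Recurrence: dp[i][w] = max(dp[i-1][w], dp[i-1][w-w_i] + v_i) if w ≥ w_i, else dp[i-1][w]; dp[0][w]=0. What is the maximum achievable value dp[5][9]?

24

i\w   0   1   2   3   4   5   6   7   8   9
  0   0   0   0   0   0   0   0   0   0   0
  1   0   0   0   2   2   2   2   2   2   2
  2   0   0   0  11  11  11  13  13  13  13
  3   0   0   6  11  11  17  17  17  19  19
  4   0   5   6  11  16  17  22  22  22  24
  5   0   5   6  11  16  17  22  22  22  24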